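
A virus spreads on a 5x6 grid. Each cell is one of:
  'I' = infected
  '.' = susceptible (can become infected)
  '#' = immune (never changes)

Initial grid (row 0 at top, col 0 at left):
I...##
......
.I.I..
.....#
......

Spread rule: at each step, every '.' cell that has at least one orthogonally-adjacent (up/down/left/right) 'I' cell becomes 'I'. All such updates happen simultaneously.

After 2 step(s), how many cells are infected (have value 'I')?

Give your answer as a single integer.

Answer: 22

Derivation:
Step 0 (initial): 3 infected
Step 1: +9 new -> 12 infected
Step 2: +10 new -> 22 infected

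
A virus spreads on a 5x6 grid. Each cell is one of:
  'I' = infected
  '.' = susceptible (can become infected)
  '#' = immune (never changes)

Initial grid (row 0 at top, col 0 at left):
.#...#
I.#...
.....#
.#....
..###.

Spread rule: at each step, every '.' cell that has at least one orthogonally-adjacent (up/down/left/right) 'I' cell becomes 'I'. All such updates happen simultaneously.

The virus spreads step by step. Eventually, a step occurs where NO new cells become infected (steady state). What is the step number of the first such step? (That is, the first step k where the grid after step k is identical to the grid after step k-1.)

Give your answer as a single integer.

Answer: 9

Derivation:
Step 0 (initial): 1 infected
Step 1: +3 new -> 4 infected
Step 2: +2 new -> 6 infected
Step 3: +2 new -> 8 infected
Step 4: +3 new -> 11 infected
Step 5: +3 new -> 14 infected
Step 6: +3 new -> 17 infected
Step 7: +4 new -> 21 infected
Step 8: +1 new -> 22 infected
Step 9: +0 new -> 22 infected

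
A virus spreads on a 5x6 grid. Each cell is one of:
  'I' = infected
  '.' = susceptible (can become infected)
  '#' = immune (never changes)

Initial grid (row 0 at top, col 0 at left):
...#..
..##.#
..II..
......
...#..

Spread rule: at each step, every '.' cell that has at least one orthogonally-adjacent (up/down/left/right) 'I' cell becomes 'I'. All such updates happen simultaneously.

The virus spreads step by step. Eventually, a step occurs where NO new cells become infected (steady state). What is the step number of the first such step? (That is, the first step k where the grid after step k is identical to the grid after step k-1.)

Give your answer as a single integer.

Step 0 (initial): 2 infected
Step 1: +4 new -> 6 infected
Step 2: +7 new -> 13 infected
Step 3: +7 new -> 20 infected
Step 4: +5 new -> 25 infected
Step 5: +0 new -> 25 infected

Answer: 5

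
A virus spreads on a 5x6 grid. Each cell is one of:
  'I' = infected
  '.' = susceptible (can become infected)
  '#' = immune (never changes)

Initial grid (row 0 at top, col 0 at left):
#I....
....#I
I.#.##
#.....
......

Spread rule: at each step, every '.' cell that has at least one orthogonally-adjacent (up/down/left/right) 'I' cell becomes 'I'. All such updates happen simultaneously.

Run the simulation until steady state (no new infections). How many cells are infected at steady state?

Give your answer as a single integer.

Answer: 24

Derivation:
Step 0 (initial): 3 infected
Step 1: +5 new -> 8 infected
Step 2: +4 new -> 12 infected
Step 3: +3 new -> 15 infected
Step 4: +4 new -> 19 infected
Step 5: +2 new -> 21 infected
Step 6: +2 new -> 23 infected
Step 7: +1 new -> 24 infected
Step 8: +0 new -> 24 infected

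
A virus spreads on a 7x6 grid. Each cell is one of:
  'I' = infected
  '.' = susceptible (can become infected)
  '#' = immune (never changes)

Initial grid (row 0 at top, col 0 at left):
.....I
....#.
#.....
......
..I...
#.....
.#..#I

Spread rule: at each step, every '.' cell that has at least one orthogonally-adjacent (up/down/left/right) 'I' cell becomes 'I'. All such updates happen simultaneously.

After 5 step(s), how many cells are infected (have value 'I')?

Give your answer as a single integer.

Answer: 36

Derivation:
Step 0 (initial): 3 infected
Step 1: +7 new -> 10 infected
Step 2: +12 new -> 22 infected
Step 3: +10 new -> 32 infected
Step 4: +2 new -> 34 infected
Step 5: +2 new -> 36 infected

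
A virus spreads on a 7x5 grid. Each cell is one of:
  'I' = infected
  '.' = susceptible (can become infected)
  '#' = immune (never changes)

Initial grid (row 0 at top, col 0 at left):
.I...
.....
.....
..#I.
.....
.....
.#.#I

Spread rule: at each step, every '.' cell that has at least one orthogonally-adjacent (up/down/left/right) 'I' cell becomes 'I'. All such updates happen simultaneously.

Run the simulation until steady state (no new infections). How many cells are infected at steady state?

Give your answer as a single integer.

Answer: 32

Derivation:
Step 0 (initial): 3 infected
Step 1: +7 new -> 10 infected
Step 2: +10 new -> 20 infected
Step 3: +6 new -> 26 infected
Step 4: +4 new -> 30 infected
Step 5: +1 new -> 31 infected
Step 6: +1 new -> 32 infected
Step 7: +0 new -> 32 infected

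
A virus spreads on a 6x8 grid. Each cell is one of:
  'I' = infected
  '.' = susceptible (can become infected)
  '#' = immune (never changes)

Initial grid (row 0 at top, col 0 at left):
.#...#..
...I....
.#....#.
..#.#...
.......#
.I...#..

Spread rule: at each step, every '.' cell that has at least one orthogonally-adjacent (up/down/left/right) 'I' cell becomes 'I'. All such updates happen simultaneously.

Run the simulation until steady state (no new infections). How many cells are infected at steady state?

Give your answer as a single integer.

Step 0 (initial): 2 infected
Step 1: +7 new -> 9 infected
Step 2: +11 new -> 20 infected
Step 3: +6 new -> 26 infected
Step 4: +6 new -> 32 infected
Step 5: +4 new -> 36 infected
Step 6: +2 new -> 38 infected
Step 7: +1 new -> 39 infected
Step 8: +1 new -> 40 infected
Step 9: +0 new -> 40 infected

Answer: 40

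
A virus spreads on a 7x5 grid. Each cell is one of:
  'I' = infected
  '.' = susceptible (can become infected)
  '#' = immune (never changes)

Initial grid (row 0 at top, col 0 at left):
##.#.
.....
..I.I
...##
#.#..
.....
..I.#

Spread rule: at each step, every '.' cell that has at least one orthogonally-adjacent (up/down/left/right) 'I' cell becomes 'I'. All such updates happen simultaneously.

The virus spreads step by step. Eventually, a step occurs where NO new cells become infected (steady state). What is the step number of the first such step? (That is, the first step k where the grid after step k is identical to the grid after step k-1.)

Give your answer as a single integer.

Step 0 (initial): 3 infected
Step 1: +8 new -> 11 infected
Step 2: +9 new -> 20 infected
Step 3: +6 new -> 26 infected
Step 4: +1 new -> 27 infected
Step 5: +0 new -> 27 infected

Answer: 5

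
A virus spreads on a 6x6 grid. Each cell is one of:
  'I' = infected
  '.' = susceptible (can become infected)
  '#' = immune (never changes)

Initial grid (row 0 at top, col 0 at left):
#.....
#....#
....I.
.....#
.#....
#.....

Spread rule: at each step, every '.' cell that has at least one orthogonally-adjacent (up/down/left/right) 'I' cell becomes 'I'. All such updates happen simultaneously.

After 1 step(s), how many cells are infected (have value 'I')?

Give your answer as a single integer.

Answer: 5

Derivation:
Step 0 (initial): 1 infected
Step 1: +4 new -> 5 infected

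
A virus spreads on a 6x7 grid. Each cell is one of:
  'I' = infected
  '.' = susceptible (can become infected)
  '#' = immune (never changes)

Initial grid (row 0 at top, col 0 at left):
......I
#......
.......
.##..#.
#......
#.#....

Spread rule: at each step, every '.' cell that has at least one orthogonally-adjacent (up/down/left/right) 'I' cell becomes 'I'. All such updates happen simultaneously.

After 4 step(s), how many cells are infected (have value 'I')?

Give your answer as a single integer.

Step 0 (initial): 1 infected
Step 1: +2 new -> 3 infected
Step 2: +3 new -> 6 infected
Step 3: +4 new -> 10 infected
Step 4: +4 new -> 14 infected

Answer: 14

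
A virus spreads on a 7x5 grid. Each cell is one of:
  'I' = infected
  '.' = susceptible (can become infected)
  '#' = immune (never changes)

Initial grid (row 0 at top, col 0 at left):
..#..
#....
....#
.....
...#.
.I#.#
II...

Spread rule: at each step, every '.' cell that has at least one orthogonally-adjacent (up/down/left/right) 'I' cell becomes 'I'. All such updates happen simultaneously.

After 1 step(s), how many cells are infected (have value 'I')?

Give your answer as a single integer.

Step 0 (initial): 3 infected
Step 1: +3 new -> 6 infected

Answer: 6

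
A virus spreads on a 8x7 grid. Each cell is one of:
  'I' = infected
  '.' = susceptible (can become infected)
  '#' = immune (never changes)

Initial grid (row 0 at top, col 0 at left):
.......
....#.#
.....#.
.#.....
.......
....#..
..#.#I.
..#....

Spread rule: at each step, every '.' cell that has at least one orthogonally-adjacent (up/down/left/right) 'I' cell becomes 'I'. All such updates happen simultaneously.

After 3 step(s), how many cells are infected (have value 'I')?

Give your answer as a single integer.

Step 0 (initial): 1 infected
Step 1: +3 new -> 4 infected
Step 2: +4 new -> 8 infected
Step 3: +4 new -> 12 infected

Answer: 12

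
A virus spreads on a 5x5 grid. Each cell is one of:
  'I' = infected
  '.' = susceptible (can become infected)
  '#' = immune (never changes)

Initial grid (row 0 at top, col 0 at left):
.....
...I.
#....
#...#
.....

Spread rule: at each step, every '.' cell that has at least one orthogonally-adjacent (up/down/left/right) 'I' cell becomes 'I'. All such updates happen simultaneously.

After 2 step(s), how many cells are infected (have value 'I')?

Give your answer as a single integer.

Step 0 (initial): 1 infected
Step 1: +4 new -> 5 infected
Step 2: +6 new -> 11 infected

Answer: 11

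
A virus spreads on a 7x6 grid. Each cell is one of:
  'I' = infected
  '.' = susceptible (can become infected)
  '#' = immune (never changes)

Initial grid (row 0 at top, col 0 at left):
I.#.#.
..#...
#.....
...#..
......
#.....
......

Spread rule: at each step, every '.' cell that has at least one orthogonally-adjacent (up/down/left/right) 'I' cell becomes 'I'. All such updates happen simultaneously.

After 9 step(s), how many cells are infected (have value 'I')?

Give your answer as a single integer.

Answer: 33

Derivation:
Step 0 (initial): 1 infected
Step 1: +2 new -> 3 infected
Step 2: +1 new -> 4 infected
Step 3: +1 new -> 5 infected
Step 4: +2 new -> 7 infected
Step 5: +4 new -> 11 infected
Step 6: +5 new -> 16 infected
Step 7: +7 new -> 23 infected
Step 8: +6 new -> 29 infected
Step 9: +4 new -> 33 infected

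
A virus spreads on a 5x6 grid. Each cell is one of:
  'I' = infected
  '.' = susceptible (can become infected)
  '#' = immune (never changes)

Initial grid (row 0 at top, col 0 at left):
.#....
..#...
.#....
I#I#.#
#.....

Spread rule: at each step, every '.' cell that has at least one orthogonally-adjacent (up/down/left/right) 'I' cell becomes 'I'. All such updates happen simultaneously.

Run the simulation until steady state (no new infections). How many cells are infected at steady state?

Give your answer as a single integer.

Step 0 (initial): 2 infected
Step 1: +3 new -> 5 infected
Step 2: +4 new -> 9 infected
Step 3: +5 new -> 14 infected
Step 4: +5 new -> 19 infected
Step 5: +3 new -> 22 infected
Step 6: +1 new -> 23 infected
Step 7: +0 new -> 23 infected

Answer: 23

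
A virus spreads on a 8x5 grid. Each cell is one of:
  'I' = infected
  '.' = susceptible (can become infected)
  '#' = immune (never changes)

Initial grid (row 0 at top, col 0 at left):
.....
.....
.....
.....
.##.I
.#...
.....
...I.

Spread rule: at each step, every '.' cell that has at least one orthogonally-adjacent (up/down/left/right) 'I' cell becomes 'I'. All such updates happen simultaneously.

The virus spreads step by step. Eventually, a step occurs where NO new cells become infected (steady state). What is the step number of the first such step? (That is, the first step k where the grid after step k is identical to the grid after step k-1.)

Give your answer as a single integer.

Step 0 (initial): 2 infected
Step 1: +6 new -> 8 infected
Step 2: +6 new -> 14 infected
Step 3: +6 new -> 20 infected
Step 4: +5 new -> 25 infected
Step 5: +5 new -> 30 infected
Step 6: +4 new -> 34 infected
Step 7: +2 new -> 36 infected
Step 8: +1 new -> 37 infected
Step 9: +0 new -> 37 infected

Answer: 9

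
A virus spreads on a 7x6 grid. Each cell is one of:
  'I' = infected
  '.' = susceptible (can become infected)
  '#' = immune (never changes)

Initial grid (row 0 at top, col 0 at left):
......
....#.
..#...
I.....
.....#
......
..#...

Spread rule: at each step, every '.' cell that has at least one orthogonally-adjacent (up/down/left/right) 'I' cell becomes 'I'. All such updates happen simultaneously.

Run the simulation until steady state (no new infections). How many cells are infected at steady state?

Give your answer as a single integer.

Answer: 38

Derivation:
Step 0 (initial): 1 infected
Step 1: +3 new -> 4 infected
Step 2: +5 new -> 9 infected
Step 3: +6 new -> 15 infected
Step 4: +7 new -> 22 infected
Step 5: +6 new -> 28 infected
Step 6: +4 new -> 32 infected
Step 7: +4 new -> 36 infected
Step 8: +2 new -> 38 infected
Step 9: +0 new -> 38 infected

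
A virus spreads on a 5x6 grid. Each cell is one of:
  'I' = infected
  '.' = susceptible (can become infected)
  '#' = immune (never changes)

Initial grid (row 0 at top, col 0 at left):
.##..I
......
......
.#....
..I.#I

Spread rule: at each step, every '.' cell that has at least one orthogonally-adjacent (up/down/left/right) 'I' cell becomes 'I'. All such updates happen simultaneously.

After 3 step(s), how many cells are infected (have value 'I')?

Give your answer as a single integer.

Step 0 (initial): 3 infected
Step 1: +6 new -> 9 infected
Step 2: +7 new -> 16 infected
Step 3: +6 new -> 22 infected

Answer: 22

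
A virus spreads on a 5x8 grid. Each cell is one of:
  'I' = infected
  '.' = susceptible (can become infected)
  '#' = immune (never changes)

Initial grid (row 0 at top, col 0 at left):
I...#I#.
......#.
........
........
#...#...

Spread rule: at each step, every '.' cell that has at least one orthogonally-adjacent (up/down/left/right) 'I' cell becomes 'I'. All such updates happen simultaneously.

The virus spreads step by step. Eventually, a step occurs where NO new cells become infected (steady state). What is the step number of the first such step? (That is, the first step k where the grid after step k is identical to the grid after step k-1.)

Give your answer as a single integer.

Step 0 (initial): 2 infected
Step 1: +3 new -> 5 infected
Step 2: +5 new -> 10 infected
Step 3: +8 new -> 18 infected
Step 4: +7 new -> 25 infected
Step 5: +6 new -> 31 infected
Step 6: +4 new -> 35 infected
Step 7: +0 new -> 35 infected

Answer: 7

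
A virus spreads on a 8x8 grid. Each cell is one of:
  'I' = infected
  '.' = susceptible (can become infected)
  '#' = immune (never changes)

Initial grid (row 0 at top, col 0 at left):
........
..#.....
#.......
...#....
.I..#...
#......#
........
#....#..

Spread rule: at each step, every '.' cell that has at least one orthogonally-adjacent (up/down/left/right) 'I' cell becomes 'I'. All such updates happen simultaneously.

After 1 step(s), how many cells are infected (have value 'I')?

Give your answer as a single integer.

Answer: 5

Derivation:
Step 0 (initial): 1 infected
Step 1: +4 new -> 5 infected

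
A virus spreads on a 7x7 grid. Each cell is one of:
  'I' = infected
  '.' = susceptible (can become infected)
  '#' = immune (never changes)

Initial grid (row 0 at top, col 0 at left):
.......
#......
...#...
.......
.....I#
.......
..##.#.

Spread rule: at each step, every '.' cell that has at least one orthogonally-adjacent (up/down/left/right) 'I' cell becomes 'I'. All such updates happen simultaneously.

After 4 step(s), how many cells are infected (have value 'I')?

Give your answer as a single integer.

Step 0 (initial): 1 infected
Step 1: +3 new -> 4 infected
Step 2: +6 new -> 10 infected
Step 3: +8 new -> 18 infected
Step 4: +6 new -> 24 infected

Answer: 24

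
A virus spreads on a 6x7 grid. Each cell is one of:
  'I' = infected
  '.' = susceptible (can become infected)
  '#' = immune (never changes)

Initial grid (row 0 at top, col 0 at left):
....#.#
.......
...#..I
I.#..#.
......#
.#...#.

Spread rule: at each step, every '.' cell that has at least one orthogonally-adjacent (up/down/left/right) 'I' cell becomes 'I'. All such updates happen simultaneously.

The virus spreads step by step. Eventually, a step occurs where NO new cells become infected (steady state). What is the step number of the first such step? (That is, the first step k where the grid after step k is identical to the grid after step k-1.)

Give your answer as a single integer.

Answer: 6

Derivation:
Step 0 (initial): 2 infected
Step 1: +6 new -> 8 infected
Step 2: +6 new -> 14 infected
Step 3: +7 new -> 21 infected
Step 4: +7 new -> 28 infected
Step 5: +5 new -> 33 infected
Step 6: +0 new -> 33 infected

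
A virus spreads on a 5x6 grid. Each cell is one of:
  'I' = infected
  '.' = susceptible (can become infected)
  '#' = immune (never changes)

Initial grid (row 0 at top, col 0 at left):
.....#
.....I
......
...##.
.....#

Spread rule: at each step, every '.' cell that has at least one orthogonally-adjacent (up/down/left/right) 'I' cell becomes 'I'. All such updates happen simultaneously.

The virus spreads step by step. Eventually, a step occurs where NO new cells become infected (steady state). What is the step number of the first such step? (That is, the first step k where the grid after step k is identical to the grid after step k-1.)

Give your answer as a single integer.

Step 0 (initial): 1 infected
Step 1: +2 new -> 3 infected
Step 2: +4 new -> 7 infected
Step 3: +3 new -> 10 infected
Step 4: +3 new -> 13 infected
Step 5: +4 new -> 17 infected
Step 6: +4 new -> 21 infected
Step 7: +3 new -> 24 infected
Step 8: +2 new -> 26 infected
Step 9: +0 new -> 26 infected

Answer: 9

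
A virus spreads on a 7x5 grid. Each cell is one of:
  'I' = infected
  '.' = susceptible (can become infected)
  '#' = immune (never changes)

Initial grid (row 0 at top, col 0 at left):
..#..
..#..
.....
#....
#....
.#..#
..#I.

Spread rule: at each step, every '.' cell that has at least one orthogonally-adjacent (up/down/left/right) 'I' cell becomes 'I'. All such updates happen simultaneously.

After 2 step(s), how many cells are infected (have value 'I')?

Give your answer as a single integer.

Answer: 5

Derivation:
Step 0 (initial): 1 infected
Step 1: +2 new -> 3 infected
Step 2: +2 new -> 5 infected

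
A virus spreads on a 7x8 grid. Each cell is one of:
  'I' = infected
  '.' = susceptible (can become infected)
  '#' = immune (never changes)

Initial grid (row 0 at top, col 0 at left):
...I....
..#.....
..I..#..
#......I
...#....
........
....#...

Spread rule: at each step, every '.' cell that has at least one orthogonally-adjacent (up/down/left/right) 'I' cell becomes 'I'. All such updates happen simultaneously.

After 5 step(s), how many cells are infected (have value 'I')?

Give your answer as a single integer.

Answer: 50

Derivation:
Step 0 (initial): 3 infected
Step 1: +9 new -> 12 infected
Step 2: +14 new -> 26 infected
Step 3: +12 new -> 38 infected
Step 4: +7 new -> 45 infected
Step 5: +5 new -> 50 infected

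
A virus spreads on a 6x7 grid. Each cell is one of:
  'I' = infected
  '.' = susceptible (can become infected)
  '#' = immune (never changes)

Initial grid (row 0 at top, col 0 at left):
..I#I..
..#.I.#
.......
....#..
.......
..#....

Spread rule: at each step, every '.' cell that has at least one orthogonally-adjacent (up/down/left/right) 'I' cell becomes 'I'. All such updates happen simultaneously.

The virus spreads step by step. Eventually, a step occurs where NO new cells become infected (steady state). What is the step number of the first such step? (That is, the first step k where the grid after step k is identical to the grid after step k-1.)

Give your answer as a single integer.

Answer: 8

Derivation:
Step 0 (initial): 3 infected
Step 1: +5 new -> 8 infected
Step 2: +5 new -> 13 infected
Step 3: +6 new -> 19 infected
Step 4: +6 new -> 25 infected
Step 5: +7 new -> 32 infected
Step 6: +4 new -> 36 infected
Step 7: +1 new -> 37 infected
Step 8: +0 new -> 37 infected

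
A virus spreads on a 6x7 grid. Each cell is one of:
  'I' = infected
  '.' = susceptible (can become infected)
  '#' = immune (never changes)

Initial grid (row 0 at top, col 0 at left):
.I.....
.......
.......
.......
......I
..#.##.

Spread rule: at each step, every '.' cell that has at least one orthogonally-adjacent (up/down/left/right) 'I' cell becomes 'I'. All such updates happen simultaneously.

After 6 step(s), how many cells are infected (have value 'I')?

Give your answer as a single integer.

Answer: 39

Derivation:
Step 0 (initial): 2 infected
Step 1: +6 new -> 8 infected
Step 2: +7 new -> 15 infected
Step 3: +9 new -> 24 infected
Step 4: +12 new -> 36 infected
Step 5: +2 new -> 38 infected
Step 6: +1 new -> 39 infected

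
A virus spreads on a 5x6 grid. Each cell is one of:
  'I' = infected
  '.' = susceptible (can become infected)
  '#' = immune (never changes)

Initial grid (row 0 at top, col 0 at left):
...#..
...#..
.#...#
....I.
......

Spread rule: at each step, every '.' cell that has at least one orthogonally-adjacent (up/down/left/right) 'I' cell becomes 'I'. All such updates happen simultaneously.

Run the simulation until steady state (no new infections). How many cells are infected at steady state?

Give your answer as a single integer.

Answer: 26

Derivation:
Step 0 (initial): 1 infected
Step 1: +4 new -> 5 infected
Step 2: +5 new -> 10 infected
Step 3: +5 new -> 15 infected
Step 4: +4 new -> 19 infected
Step 5: +4 new -> 23 infected
Step 6: +2 new -> 25 infected
Step 7: +1 new -> 26 infected
Step 8: +0 new -> 26 infected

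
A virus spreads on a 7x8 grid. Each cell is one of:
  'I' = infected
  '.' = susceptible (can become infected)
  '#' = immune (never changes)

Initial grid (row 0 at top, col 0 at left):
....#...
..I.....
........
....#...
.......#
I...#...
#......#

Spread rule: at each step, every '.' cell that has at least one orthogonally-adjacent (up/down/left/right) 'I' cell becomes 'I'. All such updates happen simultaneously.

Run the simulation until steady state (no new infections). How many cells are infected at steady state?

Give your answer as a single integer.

Answer: 50

Derivation:
Step 0 (initial): 2 infected
Step 1: +6 new -> 8 infected
Step 2: +11 new -> 19 infected
Step 3: +9 new -> 28 infected
Step 4: +5 new -> 33 infected
Step 5: +6 new -> 39 infected
Step 6: +5 new -> 44 infected
Step 7: +4 new -> 48 infected
Step 8: +1 new -> 49 infected
Step 9: +1 new -> 50 infected
Step 10: +0 new -> 50 infected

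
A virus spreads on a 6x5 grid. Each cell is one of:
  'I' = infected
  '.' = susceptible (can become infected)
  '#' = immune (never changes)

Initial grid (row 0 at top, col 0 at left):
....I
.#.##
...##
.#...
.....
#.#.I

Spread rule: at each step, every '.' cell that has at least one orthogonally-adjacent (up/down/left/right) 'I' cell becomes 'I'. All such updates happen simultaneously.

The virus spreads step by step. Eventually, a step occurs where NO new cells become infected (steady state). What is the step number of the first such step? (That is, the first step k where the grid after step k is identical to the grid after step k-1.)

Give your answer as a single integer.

Step 0 (initial): 2 infected
Step 1: +3 new -> 5 infected
Step 2: +3 new -> 8 infected
Step 3: +4 new -> 12 infected
Step 4: +4 new -> 16 infected
Step 5: +4 new -> 20 infected
Step 6: +2 new -> 22 infected
Step 7: +0 new -> 22 infected

Answer: 7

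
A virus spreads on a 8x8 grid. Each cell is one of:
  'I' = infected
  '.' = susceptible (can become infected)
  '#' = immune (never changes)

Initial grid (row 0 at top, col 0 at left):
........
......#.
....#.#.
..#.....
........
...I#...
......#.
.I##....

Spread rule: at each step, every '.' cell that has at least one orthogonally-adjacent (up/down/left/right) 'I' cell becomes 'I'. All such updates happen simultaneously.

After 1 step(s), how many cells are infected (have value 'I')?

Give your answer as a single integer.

Answer: 7

Derivation:
Step 0 (initial): 2 infected
Step 1: +5 new -> 7 infected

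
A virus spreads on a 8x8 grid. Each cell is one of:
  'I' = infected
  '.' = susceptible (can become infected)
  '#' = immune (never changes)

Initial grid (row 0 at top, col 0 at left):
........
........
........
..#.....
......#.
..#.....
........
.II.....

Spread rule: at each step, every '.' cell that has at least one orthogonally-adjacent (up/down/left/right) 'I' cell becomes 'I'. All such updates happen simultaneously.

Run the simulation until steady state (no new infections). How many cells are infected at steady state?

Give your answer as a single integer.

Answer: 61

Derivation:
Step 0 (initial): 2 infected
Step 1: +4 new -> 6 infected
Step 2: +4 new -> 10 infected
Step 3: +5 new -> 15 infected
Step 4: +7 new -> 22 infected
Step 5: +7 new -> 29 infected
Step 6: +8 new -> 37 infected
Step 7: +7 new -> 44 infected
Step 8: +7 new -> 51 infected
Step 9: +4 new -> 55 infected
Step 10: +3 new -> 58 infected
Step 11: +2 new -> 60 infected
Step 12: +1 new -> 61 infected
Step 13: +0 new -> 61 infected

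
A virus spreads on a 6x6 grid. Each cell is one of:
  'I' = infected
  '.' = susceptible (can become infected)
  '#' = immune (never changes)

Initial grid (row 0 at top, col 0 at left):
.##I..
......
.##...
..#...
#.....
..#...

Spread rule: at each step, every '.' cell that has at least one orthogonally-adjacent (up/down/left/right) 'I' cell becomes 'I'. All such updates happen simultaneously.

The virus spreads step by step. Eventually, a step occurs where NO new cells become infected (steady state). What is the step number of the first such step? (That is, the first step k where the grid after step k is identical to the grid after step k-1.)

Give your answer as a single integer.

Answer: 9

Derivation:
Step 0 (initial): 1 infected
Step 1: +2 new -> 3 infected
Step 2: +4 new -> 7 infected
Step 3: +4 new -> 11 infected
Step 4: +4 new -> 15 infected
Step 5: +6 new -> 21 infected
Step 6: +4 new -> 25 infected
Step 7: +3 new -> 28 infected
Step 8: +1 new -> 29 infected
Step 9: +0 new -> 29 infected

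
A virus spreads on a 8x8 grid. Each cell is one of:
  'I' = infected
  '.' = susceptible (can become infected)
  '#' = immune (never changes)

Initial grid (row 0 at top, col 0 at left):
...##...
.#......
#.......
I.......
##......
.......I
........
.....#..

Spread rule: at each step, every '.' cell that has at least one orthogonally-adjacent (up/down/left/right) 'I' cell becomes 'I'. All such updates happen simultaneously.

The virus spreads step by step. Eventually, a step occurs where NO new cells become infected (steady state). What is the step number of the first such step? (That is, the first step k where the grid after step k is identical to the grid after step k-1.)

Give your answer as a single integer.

Answer: 9

Derivation:
Step 0 (initial): 2 infected
Step 1: +4 new -> 6 infected
Step 2: +7 new -> 13 infected
Step 3: +9 new -> 22 infected
Step 4: +11 new -> 33 infected
Step 5: +10 new -> 43 infected
Step 6: +8 new -> 51 infected
Step 7: +4 new -> 55 infected
Step 8: +2 new -> 57 infected
Step 9: +0 new -> 57 infected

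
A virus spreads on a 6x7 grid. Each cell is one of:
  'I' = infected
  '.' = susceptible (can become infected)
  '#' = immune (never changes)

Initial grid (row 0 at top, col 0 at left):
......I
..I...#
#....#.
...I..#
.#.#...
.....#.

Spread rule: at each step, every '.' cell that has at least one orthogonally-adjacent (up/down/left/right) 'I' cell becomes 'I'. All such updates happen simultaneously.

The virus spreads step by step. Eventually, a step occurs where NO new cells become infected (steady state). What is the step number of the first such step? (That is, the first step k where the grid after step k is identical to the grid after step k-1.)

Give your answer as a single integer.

Step 0 (initial): 3 infected
Step 1: +8 new -> 11 infected
Step 2: +12 new -> 23 infected
Step 3: +5 new -> 28 infected
Step 4: +4 new -> 32 infected
Step 5: +2 new -> 34 infected
Step 6: +0 new -> 34 infected

Answer: 6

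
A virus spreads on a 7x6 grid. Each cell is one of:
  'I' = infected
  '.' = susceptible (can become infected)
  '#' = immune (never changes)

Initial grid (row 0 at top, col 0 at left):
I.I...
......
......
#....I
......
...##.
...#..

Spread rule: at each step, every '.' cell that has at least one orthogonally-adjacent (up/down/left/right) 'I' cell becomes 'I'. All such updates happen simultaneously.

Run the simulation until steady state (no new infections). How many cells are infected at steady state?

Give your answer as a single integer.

Answer: 38

Derivation:
Step 0 (initial): 3 infected
Step 1: +7 new -> 10 infected
Step 2: +10 new -> 20 infected
Step 3: +7 new -> 27 infected
Step 4: +3 new -> 30 infected
Step 5: +2 new -> 32 infected
Step 6: +3 new -> 35 infected
Step 7: +2 new -> 37 infected
Step 8: +1 new -> 38 infected
Step 9: +0 new -> 38 infected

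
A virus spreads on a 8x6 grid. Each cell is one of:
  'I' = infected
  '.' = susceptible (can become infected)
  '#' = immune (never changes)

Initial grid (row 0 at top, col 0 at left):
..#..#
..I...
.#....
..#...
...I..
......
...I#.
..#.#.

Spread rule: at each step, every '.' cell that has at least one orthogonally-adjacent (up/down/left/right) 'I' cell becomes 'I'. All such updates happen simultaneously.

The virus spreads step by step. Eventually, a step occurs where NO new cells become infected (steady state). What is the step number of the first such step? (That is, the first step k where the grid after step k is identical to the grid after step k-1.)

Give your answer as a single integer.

Answer: 6

Derivation:
Step 0 (initial): 3 infected
Step 1: +9 new -> 12 infected
Step 2: +11 new -> 23 infected
Step 3: +12 new -> 35 infected
Step 4: +5 new -> 40 infected
Step 5: +1 new -> 41 infected
Step 6: +0 new -> 41 infected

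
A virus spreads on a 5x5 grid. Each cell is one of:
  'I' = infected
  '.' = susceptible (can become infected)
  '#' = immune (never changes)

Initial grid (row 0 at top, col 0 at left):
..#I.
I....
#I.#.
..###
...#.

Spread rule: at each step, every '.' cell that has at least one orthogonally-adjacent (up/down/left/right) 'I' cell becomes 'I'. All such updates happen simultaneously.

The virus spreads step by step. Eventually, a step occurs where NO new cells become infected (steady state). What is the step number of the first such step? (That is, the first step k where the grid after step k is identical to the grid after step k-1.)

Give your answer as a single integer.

Answer: 4

Derivation:
Step 0 (initial): 3 infected
Step 1: +6 new -> 9 infected
Step 2: +5 new -> 14 infected
Step 3: +3 new -> 17 infected
Step 4: +0 new -> 17 infected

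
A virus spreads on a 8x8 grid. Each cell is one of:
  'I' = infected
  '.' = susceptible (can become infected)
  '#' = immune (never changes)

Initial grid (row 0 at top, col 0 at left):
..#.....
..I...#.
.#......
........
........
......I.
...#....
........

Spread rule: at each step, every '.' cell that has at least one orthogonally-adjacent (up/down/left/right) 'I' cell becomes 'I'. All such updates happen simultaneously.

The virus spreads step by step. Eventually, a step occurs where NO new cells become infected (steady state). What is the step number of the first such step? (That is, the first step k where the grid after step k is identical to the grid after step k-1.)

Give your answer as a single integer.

Step 0 (initial): 2 infected
Step 1: +7 new -> 9 infected
Step 2: +13 new -> 22 infected
Step 3: +16 new -> 38 infected
Step 4: +9 new -> 47 infected
Step 5: +6 new -> 53 infected
Step 6: +4 new -> 57 infected
Step 7: +2 new -> 59 infected
Step 8: +1 new -> 60 infected
Step 9: +0 new -> 60 infected

Answer: 9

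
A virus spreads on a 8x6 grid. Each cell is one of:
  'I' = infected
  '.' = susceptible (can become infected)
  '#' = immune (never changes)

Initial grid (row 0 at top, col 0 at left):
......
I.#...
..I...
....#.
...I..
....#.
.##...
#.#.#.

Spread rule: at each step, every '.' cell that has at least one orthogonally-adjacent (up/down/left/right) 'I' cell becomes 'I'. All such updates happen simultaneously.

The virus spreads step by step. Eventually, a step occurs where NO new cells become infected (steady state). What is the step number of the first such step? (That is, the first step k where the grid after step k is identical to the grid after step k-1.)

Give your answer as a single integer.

Step 0 (initial): 3 infected
Step 1: +10 new -> 13 infected
Step 2: +9 new -> 22 infected
Step 3: +10 new -> 32 infected
Step 4: +4 new -> 36 infected
Step 5: +3 new -> 39 infected
Step 6: +0 new -> 39 infected

Answer: 6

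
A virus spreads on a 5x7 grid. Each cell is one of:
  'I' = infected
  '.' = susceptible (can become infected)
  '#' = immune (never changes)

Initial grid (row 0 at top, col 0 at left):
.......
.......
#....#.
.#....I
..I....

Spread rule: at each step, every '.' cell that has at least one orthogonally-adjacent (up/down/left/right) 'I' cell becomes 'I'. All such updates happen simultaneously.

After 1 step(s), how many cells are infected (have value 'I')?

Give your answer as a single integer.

Answer: 8

Derivation:
Step 0 (initial): 2 infected
Step 1: +6 new -> 8 infected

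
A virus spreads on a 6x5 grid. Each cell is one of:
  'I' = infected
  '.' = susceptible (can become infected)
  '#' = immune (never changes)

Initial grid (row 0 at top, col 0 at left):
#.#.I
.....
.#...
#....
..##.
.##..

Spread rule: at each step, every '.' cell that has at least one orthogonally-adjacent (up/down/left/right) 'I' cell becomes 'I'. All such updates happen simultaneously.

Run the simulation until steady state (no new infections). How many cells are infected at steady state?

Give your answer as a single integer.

Answer: 22

Derivation:
Step 0 (initial): 1 infected
Step 1: +2 new -> 3 infected
Step 2: +2 new -> 5 infected
Step 3: +3 new -> 8 infected
Step 4: +4 new -> 12 infected
Step 5: +4 new -> 16 infected
Step 6: +3 new -> 19 infected
Step 7: +1 new -> 20 infected
Step 8: +1 new -> 21 infected
Step 9: +1 new -> 22 infected
Step 10: +0 new -> 22 infected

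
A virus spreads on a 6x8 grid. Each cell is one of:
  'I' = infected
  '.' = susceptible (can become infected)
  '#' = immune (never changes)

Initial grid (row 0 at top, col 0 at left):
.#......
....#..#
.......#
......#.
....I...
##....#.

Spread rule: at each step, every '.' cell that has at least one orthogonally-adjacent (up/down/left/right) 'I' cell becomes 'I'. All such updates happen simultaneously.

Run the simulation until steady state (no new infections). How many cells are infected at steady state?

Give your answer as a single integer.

Step 0 (initial): 1 infected
Step 1: +4 new -> 5 infected
Step 2: +7 new -> 12 infected
Step 3: +6 new -> 18 infected
Step 4: +8 new -> 26 infected
Step 5: +6 new -> 32 infected
Step 6: +5 new -> 37 infected
Step 7: +2 new -> 39 infected
Step 8: +1 new -> 40 infected
Step 9: +0 new -> 40 infected

Answer: 40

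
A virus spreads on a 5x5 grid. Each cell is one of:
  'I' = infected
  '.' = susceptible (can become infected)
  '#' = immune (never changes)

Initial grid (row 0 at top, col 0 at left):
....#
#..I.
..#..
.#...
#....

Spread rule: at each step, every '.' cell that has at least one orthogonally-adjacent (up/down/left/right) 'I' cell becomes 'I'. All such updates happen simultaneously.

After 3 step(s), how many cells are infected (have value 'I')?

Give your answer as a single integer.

Step 0 (initial): 1 infected
Step 1: +4 new -> 5 infected
Step 2: +4 new -> 9 infected
Step 3: +5 new -> 14 infected

Answer: 14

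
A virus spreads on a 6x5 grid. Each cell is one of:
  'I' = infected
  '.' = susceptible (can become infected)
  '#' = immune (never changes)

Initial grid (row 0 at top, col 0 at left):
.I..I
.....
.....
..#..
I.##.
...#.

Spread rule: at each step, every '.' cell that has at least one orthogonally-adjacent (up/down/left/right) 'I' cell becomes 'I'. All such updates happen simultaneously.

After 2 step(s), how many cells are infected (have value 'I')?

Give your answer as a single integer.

Answer: 19

Derivation:
Step 0 (initial): 3 infected
Step 1: +8 new -> 11 infected
Step 2: +8 new -> 19 infected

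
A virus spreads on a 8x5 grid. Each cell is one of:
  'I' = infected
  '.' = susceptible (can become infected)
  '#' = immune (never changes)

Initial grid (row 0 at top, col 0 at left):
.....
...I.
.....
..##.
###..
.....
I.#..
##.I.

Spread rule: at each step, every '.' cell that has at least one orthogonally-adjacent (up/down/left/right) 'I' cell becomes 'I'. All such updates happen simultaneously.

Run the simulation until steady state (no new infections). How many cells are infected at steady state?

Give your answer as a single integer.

Answer: 32

Derivation:
Step 0 (initial): 3 infected
Step 1: +9 new -> 12 infected
Step 2: +8 new -> 20 infected
Step 3: +7 new -> 27 infected
Step 4: +4 new -> 31 infected
Step 5: +1 new -> 32 infected
Step 6: +0 new -> 32 infected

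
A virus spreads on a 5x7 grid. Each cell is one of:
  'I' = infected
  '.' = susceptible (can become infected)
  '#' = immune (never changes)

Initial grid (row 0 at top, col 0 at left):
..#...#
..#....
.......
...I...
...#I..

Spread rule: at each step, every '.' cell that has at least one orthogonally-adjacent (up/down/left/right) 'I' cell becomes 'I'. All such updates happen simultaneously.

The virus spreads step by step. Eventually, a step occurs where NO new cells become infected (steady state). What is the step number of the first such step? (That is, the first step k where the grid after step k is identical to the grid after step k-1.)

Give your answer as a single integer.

Answer: 7

Derivation:
Step 0 (initial): 2 infected
Step 1: +4 new -> 6 infected
Step 2: +7 new -> 13 infected
Step 3: +7 new -> 20 infected
Step 4: +6 new -> 26 infected
Step 5: +4 new -> 30 infected
Step 6: +1 new -> 31 infected
Step 7: +0 new -> 31 infected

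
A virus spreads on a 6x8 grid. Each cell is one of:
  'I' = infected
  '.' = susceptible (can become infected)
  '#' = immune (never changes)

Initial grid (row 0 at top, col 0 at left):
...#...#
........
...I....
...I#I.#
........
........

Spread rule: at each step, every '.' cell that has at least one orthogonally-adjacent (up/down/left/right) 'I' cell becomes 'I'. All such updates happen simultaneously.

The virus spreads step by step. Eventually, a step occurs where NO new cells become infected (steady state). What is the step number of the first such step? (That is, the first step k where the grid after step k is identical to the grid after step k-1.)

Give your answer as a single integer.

Step 0 (initial): 3 infected
Step 1: +8 new -> 11 infected
Step 2: +11 new -> 22 infected
Step 3: +13 new -> 35 infected
Step 4: +7 new -> 42 infected
Step 5: +2 new -> 44 infected
Step 6: +0 new -> 44 infected

Answer: 6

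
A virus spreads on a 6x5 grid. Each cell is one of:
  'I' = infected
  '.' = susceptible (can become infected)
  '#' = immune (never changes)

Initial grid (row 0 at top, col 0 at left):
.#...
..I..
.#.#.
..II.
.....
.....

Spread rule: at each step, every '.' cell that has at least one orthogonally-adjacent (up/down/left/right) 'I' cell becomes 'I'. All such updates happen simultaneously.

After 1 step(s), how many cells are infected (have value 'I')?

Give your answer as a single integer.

Step 0 (initial): 3 infected
Step 1: +8 new -> 11 infected

Answer: 11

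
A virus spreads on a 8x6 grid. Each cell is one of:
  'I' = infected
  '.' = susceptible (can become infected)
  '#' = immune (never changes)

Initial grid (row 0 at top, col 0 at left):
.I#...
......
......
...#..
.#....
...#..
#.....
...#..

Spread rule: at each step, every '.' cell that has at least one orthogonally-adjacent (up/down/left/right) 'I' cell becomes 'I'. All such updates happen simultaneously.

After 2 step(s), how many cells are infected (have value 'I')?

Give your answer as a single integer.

Step 0 (initial): 1 infected
Step 1: +2 new -> 3 infected
Step 2: +3 new -> 6 infected

Answer: 6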